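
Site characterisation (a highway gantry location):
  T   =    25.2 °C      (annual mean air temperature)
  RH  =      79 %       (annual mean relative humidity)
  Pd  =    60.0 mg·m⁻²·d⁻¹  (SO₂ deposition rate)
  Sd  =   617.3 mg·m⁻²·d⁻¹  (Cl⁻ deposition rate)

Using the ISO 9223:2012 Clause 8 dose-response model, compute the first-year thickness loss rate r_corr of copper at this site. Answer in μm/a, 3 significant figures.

copper: T>10 °C ⇒ hinge -0.080·(25.2−10) = -1.2160
  sulphur-dioxide contribution → 0.4817 μm/a
  chloride contribution → 3.432 μm/a
  total first-year rate 3.914 μm/a

r_corr = 3.91 μm/a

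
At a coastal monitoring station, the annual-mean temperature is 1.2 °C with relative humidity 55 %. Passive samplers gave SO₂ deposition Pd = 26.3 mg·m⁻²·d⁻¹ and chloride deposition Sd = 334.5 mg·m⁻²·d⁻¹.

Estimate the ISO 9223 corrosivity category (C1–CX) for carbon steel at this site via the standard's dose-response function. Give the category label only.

carbon steel: temperature factor f = +0.150·(-8.8) = -1.3200
  sulphur-dioxide contribution → 7.777 μm/a
  chloride contribution → 24.14 μm/a
  ⇒ r_corr(carbon steel) = 31.92 μm/a
31.9 μm/a falls in (25, 50] for carbon steel → category C3

C3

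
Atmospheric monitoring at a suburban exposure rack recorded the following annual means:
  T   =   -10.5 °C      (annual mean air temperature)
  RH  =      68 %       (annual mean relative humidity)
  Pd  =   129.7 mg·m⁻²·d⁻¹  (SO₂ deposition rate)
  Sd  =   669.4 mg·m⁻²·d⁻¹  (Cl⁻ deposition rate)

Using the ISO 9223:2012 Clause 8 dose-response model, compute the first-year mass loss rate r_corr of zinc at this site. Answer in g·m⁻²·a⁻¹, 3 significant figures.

r_corr = 11.8 g·m⁻²·a⁻¹

zinc: T≤10 °C ⇒ hinge +0.038·(-10.5−10) = -0.7790
  sulphur-dioxide contribution → 1.149 μm/a
  chloride contribution → 0.5039 μm/a
  total first-year rate 1.653 μm/a
Convert to mass loss: 1.653 μm/a × 7.14 g/cm³ = 11.8 g·m⁻²·a⁻¹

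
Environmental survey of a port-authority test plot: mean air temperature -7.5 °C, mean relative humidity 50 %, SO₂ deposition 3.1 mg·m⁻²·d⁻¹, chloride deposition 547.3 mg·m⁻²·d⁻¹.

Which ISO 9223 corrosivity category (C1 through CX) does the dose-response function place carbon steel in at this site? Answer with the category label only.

carbon steel: T≤10 °C ⇒ hinge +0.150·(-7.5−10) = -2.6250
  Pd branch = 1.77·Pd^0.52·e^(0.02·RH+f) = 0.6277 μm/a
  Cl⁻ term: 0.102·547.3^0.62·exp(0.033·50+0.04·-7.5) = 19.62
  sum: 0.6277 + 19.62 → r_corr = 20.24 μm/a
20.2 μm/a falls in (1.3, 25] for carbon steel → category C2

C2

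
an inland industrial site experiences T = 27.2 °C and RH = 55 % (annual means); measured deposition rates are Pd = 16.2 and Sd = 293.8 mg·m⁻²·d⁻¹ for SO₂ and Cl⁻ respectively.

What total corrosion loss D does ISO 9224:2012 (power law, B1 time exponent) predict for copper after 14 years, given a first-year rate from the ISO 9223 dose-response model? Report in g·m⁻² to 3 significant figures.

copper: temperature factor f = -0.080·(17.2) = -1.3760
  SO₂ term: 0.0053·16.2^0.26·exp(0.059·55-1.3760) = 0.07087
  Cl⁻ term: 0.01025·293.8^0.27·exp(0.036·55+0.049·27.2) = 1.306
  sum: 0.07087 + 1.306 → r_corr = 1.377 μm/a
Power-law: D(14) = r_corr · 14^0.667
  D(14) = 1.377 × 14^0.667 = 1.377 × 5.814 = 8.003 μm
  Mass loss = 8.003 μm × 8.96 g/cm³ = 71.71 g·m⁻²

D(14) = 71.7 g·m⁻²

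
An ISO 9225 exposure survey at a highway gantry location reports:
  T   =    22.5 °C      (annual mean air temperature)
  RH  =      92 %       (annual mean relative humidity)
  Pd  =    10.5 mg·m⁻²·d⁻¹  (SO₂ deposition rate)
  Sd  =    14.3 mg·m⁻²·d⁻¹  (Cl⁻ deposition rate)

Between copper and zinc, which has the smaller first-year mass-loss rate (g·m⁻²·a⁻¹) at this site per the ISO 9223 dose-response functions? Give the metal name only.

copper: temperature factor f = -0.080·(12.5) = -1.0000
  sulphur-dioxide contribution → 0.8182 μm/a
  chloride contribution → 1.737 μm/a
  total first-year rate 2.555 μm/a
  mass loss = 2.555 μm/a × 8.96 g/cm³ = 22.9 g·m⁻²·a⁻¹
zinc: temperature factor f = -0.071·(12.5) = -0.8875
  sulphur-dioxide contribution → 1.029 μm/a
  chloride contribution → 1.127 μm/a
  ⇒ r_corr(zinc) = 2.156 μm/a
  mass loss = 2.156 μm/a × 7.14 g/cm³ = 15.39 g·m⁻²·a⁻¹
Ordering by g·m⁻²·a⁻¹: copper (22.9) > zinc (15.4)

zinc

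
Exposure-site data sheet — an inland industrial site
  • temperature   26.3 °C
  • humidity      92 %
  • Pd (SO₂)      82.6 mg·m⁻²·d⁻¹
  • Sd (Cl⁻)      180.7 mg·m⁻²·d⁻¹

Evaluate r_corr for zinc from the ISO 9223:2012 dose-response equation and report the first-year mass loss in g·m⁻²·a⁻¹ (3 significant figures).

zinc: f(T) = -0.071·(T−10) [T>10 °C] = -1.1573
  SO₂ term: 0.0129·82.6^0.44·exp(0.046·92-1.1573) = 1.947
  Cl⁻ term: 0.0175·180.7^0.57·exp(0.008·92+0.085·26.3) = 6.607
  sum: 1.947 + 6.607 → r_corr = 8.554 μm/a
Convert to mass loss: 8.554 μm/a × 7.14 g/cm³ = 61.08 g·m⁻²·a⁻¹

r_corr = 61.1 g·m⁻²·a⁻¹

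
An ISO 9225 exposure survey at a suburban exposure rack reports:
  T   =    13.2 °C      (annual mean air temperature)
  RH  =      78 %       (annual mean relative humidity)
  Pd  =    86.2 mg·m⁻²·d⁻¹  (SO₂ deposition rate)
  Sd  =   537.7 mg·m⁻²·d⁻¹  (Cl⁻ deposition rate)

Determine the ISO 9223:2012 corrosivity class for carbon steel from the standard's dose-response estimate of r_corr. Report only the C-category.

C5

carbon steel: T>10 °C ⇒ hinge -0.054·(13.2−10) = -0.1728
  sulphur-dioxide contribution → 71.93 μm/a
  chloride contribution → 111.9 μm/a
  total first-year rate 183.8 μm/a
ISO 9223 Table 2 (carbon steel): 80 < 184 ≤ 200 μm/a ⇒ C5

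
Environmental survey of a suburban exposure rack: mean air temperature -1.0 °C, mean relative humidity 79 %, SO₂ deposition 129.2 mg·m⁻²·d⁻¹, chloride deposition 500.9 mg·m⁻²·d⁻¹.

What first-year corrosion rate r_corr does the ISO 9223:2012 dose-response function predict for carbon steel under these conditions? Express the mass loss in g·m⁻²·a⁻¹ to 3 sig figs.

carbon steel: T≤10 °C ⇒ hinge +0.150·(-1.0−10) = -1.6500
  Pd branch = 1.77·Pd^0.52·e^(0.02·RH+f) = 20.67 μm/a
  Sd branch = 0.102·Sd^0.62·e^(0.033·RH+0.04·T) = 62.7 μm/a
  sum: 20.67 + 62.7 → r_corr = 83.38 μm/a
Convert to mass loss: 83.38 μm/a × 7.85 g/cm³ = 654.5 g·m⁻²·a⁻¹

r_corr = 655 g·m⁻²·a⁻¹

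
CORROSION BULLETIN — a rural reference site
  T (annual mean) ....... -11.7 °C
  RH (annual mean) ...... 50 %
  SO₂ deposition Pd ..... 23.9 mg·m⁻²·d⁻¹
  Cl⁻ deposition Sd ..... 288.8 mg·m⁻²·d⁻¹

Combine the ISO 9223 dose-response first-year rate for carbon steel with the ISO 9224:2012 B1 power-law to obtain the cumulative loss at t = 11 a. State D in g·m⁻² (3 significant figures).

D(11) = 334 g·m⁻²

carbon steel: f(T) = +0.150·(T−10) [T≤10 °C] = -3.2550
  sulphur-dioxide contribution → 0.967 μm/a
  chloride contribution → 11.16 μm/a
  ⇒ r_corr(carbon steel) = 12.12 μm/a
Long-term exponent b (ISO 9224 Table 2, B1) = 0.523
  D(11) = 12.12 × 11^0.523 = 12.12 × 3.505 = 42.49 μm
  Mass loss = 42.49 μm × 7.85 g/cm³ = 333.5 g·m⁻²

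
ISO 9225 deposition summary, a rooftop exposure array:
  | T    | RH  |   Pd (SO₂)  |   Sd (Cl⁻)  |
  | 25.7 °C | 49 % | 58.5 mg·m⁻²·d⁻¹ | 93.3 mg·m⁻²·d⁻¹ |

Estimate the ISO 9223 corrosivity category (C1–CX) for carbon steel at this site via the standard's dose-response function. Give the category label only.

carbon steel: temperature factor f = -0.054·(15.7) = -0.8478
  Pd branch = 1.77·Pd^0.52·e^(0.02·RH+f) = 16.76 μm/a
  Sd branch = 0.102·Sd^0.62·e^(0.033·RH+0.04·T) = 23.91 μm/a
  sum: 16.76 + 23.91 → r_corr = 40.67 μm/a
ISO 9223 Table 2 (carbon steel): 25 < 40.7 ≤ 50 μm/a ⇒ C3

C3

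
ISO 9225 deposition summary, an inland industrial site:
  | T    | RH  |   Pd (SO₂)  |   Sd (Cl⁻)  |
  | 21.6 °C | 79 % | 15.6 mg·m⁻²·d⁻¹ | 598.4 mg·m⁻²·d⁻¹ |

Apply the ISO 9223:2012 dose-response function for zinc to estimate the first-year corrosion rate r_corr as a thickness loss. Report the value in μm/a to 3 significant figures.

r_corr = 8.62 μm/a

zinc: temperature factor f = -0.071·(11.6) = -0.8236
  Pd branch = 0.0129·Pd^0.44·e^(0.046·RH+f) = 0.718 μm/a
  Cl⁻ term: 0.0175·598.4^0.57·exp(0.008·79+0.085·21.6) = 7.902
  r_corr = 0.718 + 7.902 = 8.62 μm/a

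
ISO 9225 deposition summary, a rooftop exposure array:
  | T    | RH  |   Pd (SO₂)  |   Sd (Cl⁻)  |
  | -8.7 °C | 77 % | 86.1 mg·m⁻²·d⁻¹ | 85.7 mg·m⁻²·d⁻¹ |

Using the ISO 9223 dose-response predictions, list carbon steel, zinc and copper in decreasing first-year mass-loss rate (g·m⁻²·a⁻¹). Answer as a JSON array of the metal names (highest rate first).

carbon steel: f(T) = +0.150·(T−10) [T≤10 °C] = -2.8050
  Pd branch = 1.77·Pd^0.52·e^(0.02·RH+f) = 5.067 μm/a
  Cl⁻ term: 0.102·85.7^0.62·exp(0.033·77+0.04·-8.7) = 14.44
  r_corr = 5.067 + 14.44 = 19.5 μm/a
  mass loss = 19.5 μm/a × 7.85 g/cm³ = 153.1 g·m⁻²·a⁻¹
zinc: f(T) = +0.038·(T−10) [T≤10 °C] = -0.7106
  SO₂ term: 0.0129·86.1^0.44·exp(0.046·77-0.7106) = 1.555
  Sd branch = 0.0175·Sd^0.57·e^(0.008·RH+0.085·T) = 0.1955 μm/a
  r_corr = 1.555 + 0.1955 = 1.75 μm/a
  mass loss = 1.75 μm/a × 7.14 g/cm³ = 12.5 g·m⁻²·a⁻¹
copper: temperature factor f = +0.126·(-18.7) = -2.3562
  SO₂ term: 0.0053·86.1^0.26·exp(0.059·77-2.3562) = 0.1503
  Sd branch = 0.01025·Sd^0.27·e^(0.036·RH+0.049·T) = 0.3559 μm/a
  sum: 0.1503 + 0.3559 → r_corr = 0.5063 μm/a
  mass loss = 0.5063 μm/a × 8.96 g/cm³ = 4.536 g·m⁻²·a⁻¹
Ordering by g·m⁻²·a⁻¹: carbon steel (153) > zinc (12.5) > copper (4.54)

["carbon steel", "zinc", "copper"]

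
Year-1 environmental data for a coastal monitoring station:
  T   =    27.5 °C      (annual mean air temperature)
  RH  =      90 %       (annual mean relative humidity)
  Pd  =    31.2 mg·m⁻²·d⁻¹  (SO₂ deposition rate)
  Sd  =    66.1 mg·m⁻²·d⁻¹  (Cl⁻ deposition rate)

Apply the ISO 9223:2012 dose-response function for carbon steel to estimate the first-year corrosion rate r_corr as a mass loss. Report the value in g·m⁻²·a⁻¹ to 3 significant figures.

r_corr = 826 g·m⁻²·a⁻¹

carbon steel: f(T) = -0.054·(T−10) [T>10 °C] = -0.9450
  SO₂ term: 1.77·31.2^0.52·exp(0.02·90-0.9450) = 24.9
  Cl⁻ term: 0.102·66.1^0.62·exp(0.033·90+0.04·27.5) = 80.3
  sum: 24.9 + 80.3 → r_corr = 105.2 μm/a
Convert to mass loss: 105.2 μm/a × 7.85 g/cm³ = 825.8 g·m⁻²·a⁻¹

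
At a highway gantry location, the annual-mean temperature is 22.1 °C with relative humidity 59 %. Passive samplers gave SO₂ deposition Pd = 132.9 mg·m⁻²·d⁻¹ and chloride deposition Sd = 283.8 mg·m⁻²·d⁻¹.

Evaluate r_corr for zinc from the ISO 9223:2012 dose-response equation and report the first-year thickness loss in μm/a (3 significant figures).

zinc: T>10 °C ⇒ hinge -0.071·(22.1−10) = -0.8591
  SO₂ term: 0.0129·132.9^0.44·exp(0.046·59-0.8591) = 0.7088
  Cl⁻ term: 0.0175·283.8^0.57·exp(0.008·59+0.085·22.1) = 4.593
  r_corr = 0.7088 + 4.593 = 5.301 μm/a

r_corr = 5.30 μm/a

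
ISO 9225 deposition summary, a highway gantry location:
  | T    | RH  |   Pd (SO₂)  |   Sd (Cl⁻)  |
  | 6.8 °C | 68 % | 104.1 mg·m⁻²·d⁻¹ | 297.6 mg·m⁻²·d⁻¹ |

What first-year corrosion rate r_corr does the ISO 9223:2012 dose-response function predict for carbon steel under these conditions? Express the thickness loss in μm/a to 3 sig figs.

r_corr = 90.9 μm/a

carbon steel: temperature factor f = +0.150·(-3.2) = -0.4800
  Pd branch = 1.77·Pd^0.52·e^(0.02·RH+f) = 47.78 μm/a
  Sd branch = 0.102·Sd^0.62·e^(0.033·RH+0.04·T) = 43.15 μm/a
  sum: 47.78 + 43.15 → r_corr = 90.92 μm/a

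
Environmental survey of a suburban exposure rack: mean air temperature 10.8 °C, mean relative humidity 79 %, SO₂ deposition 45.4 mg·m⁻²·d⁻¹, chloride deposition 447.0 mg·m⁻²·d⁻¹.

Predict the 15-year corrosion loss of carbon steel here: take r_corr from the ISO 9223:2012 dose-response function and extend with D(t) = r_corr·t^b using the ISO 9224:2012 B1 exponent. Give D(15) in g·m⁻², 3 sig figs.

carbon steel: T>10 °C ⇒ hinge -0.054·(10.8−10) = -0.0432
  Pd branch = 1.77·Pd^0.52·e^(0.02·RH+f) = 59.85 μm/a
  Sd branch = 0.102·Sd^0.62·e^(0.033·RH+0.04·T) = 93.67 μm/a
  r_corr = 59.85 + 93.67 = 153.5 μm/a
ISO 9224: D(t) = r_corr · t^b with b = 0.523 (carbon steel, B1)
  D(15) = 153.5 × 15^0.523 = 153.5 × 4.122 = 632.8 μm
  Mass loss = 632.8 μm × 7.85 g/cm³ = 4968 g·m⁻²

D(15) = 4.97e+03 g·m⁻²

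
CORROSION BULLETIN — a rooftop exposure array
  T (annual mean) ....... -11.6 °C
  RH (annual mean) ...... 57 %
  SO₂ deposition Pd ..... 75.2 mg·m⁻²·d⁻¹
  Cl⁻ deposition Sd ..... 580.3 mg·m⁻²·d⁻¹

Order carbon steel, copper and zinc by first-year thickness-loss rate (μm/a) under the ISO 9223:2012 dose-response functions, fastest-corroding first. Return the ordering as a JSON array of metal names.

carbon steel: T≤10 °C ⇒ hinge +0.150·(-11.6−10) = -3.2400
  Pd branch = 1.77·Pd^0.52·e^(0.02·RH+f) = 2.049 μm/a
  Sd branch = 0.102·Sd^0.62·e^(0.033·RH+0.04·T) = 21.75 μm/a
  r_corr = 2.049 + 21.75 = 23.8 μm/a
copper: T≤10 °C ⇒ hinge +0.126·(-11.6−10) = -2.7216
  SO₂ term: 0.0053·75.2^0.26·exp(0.059·57-2.7216) = 0.03095
  Sd branch = 0.01025·Sd^0.27·e^(0.036·RH+0.049·T) = 0.2519 μm/a
  r_corr = 0.03095 + 0.2519 = 0.2828 μm/a
zinc: T≤10 °C ⇒ hinge +0.038·(-11.6−10) = -0.8208
  Pd branch = 0.0129·Pd^0.44·e^(0.046·RH+f) = 0.5228 μm/a
  Cl⁻ term: 0.0175·580.3^0.57·exp(0.008·57+0.085·-11.6) = 0.3874
  r_corr = 0.5228 + 0.3874 = 0.9102 μm/a
Ordering by μm/a: carbon steel (23.8) > zinc (0.91) > copper (0.283)

["carbon steel", "zinc", "copper"]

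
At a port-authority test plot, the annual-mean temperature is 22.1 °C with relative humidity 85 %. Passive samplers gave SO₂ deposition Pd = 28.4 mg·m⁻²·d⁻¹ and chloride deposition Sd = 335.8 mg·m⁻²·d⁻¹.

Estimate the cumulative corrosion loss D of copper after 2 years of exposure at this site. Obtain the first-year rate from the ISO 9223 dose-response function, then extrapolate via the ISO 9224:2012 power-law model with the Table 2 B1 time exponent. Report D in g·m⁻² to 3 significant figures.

D(2) = 54.5 g·m⁻²

copper: f(T) = -0.080·(T−10) [T>10 °C] = -0.9680
  SO₂ term: 0.0053·28.4^0.26·exp(0.059·85-0.9680) = 0.724
  Sd branch = 0.01025·Sd^0.27·e^(0.036·RH+0.049·T) = 3.105 μm/a
  r_corr = 0.724 + 3.105 = 3.829 μm/a
Long-term exponent b (ISO 9224 Table 2, B1) = 0.667
  D(2) = 3.829 × 2^0.667 = 3.829 × 1.588 = 6.079 μm
  Mass loss = 6.079 μm × 8.96 g/cm³ = 54.47 g·m⁻²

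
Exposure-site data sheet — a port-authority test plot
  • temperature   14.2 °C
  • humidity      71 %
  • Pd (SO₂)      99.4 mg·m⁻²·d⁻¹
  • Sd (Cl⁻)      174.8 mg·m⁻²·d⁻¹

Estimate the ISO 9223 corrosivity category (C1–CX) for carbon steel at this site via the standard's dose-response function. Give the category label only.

C5

carbon steel: T>10 °C ⇒ hinge -0.054·(14.2−10) = -0.2268
  Pd branch = 1.77·Pd^0.52·e^(0.02·RH+f) = 63.8 μm/a
  Cl⁻ term: 0.102·174.8^0.62·exp(0.033·71+0.04·14.2) = 46.05
  sum: 63.8 + 46.05 → r_corr = 109.8 μm/a
ISO 9223 Table 2 (carbon steel): 80 < 110 ≤ 200 μm/a ⇒ C5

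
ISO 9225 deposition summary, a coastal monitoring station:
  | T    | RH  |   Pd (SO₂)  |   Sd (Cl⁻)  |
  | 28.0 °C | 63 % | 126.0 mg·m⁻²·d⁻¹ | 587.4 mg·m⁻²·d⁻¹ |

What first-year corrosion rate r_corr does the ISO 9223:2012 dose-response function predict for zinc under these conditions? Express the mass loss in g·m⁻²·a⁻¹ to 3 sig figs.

r_corr = 88.5 g·m⁻²·a⁻¹

zinc: temperature factor f = -0.071·(18.0) = -1.2780
  Pd branch = 0.0129·Pd^0.44·e^(0.046·RH+f) = 0.5474 μm/a
  Cl⁻ term: 0.0175·587.4^0.57·exp(0.008·63+0.085·28.0) = 11.85
  sum: 0.5474 + 11.85 → r_corr = 12.4 μm/a
Convert to mass loss: 12.4 μm/a × 7.14 g/cm³ = 88.54 g·m⁻²·a⁻¹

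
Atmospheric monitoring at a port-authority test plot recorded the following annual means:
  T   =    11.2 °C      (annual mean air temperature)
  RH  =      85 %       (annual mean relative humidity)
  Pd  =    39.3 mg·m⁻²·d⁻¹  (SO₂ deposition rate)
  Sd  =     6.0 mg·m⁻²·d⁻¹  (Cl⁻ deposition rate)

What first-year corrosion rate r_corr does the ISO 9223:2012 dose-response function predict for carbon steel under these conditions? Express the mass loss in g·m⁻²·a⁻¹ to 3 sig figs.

carbon steel: temperature factor f = -0.054·(1.2) = -0.0648
  SO₂ term: 1.77·39.3^0.52·exp(0.02·85-0.0648) = 61.27
  Sd branch = 0.102·Sd^0.62·e^(0.033·RH+0.04·T) = 8.013 μm/a
  r_corr = 61.27 + 8.013 = 69.28 μm/a
Convert to mass loss: 69.28 μm/a × 7.85 g/cm³ = 543.8 g·m⁻²·a⁻¹

r_corr = 544 g·m⁻²·a⁻¹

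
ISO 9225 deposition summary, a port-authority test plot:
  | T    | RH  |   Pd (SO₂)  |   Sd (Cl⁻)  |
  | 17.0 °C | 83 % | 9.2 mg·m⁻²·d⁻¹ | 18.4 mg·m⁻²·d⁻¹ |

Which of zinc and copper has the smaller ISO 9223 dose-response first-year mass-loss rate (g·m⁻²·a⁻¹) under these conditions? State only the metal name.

zinc

zinc: temperature factor f = -0.071·(7.0) = -0.4970
  Pd branch = 0.0129·Pd^0.44·e^(0.046·RH+f) = 0.9483 μm/a
  Cl⁻ term: 0.0175·18.4^0.57·exp(0.008·83+0.085·17.0) = 0.7584
  r_corr = 0.9483 + 0.7584 = 1.707 μm/a
  mass loss = 1.707 μm/a × 7.14 g/cm³ = 12.19 g·m⁻²·a⁻¹
copper: temperature factor f = -0.080·(7.0) = -0.5600
  Pd branch = 0.0053·Pd^0.26·e^(0.059·RH+f) = 0.7218 μm/a
  Sd branch = 0.01025·Sd^0.27·e^(0.036·RH+0.049·T) = 1.027 μm/a
  r_corr = 0.7218 + 1.027 = 1.749 μm/a
  mass loss = 1.749 μm/a × 8.96 g/cm³ = 15.67 g·m⁻²·a⁻¹
Ordering by g·m⁻²·a⁻¹: copper (15.7) > zinc (12.2)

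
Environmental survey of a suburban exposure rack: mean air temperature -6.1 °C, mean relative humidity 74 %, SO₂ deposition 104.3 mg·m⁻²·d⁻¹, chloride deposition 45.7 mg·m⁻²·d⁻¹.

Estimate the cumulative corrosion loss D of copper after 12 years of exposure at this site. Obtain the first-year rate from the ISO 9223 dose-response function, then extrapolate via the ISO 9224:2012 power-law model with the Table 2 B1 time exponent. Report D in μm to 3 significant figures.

copper: temperature factor f = +0.126·(-16.1) = -2.0286
  SO₂ term: 0.0053·104.3^0.26·exp(0.059·74-2.0286) = 0.1837
  Cl⁻ term: 0.01025·45.7^0.27·exp(0.036·74+0.049·-6.1) = 0.3062
  r_corr = 0.1837 + 0.3062 = 0.4899 μm/a
ISO 9224: D(t) = r_corr · t^b with b = 0.667 (copper, B1)
  D(12) = 0.4899 × 12^0.667 = 0.4899 × 5.246 = 2.57 μm

D(12) = 2.57 μm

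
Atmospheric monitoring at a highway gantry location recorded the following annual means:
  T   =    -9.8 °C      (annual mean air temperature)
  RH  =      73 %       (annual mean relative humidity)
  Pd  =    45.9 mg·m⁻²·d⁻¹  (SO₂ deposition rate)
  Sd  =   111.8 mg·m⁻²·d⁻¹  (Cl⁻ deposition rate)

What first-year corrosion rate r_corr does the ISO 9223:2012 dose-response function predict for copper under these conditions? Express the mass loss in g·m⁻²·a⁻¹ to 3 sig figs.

r_corr = 3.60 g·m⁻²·a⁻¹

copper: f(T) = +0.126·(T−10) [T≤10 °C] = -2.4948
  SO₂ term: 0.0053·45.9^0.26·exp(0.059·73-2.4948) = 0.08778
  Cl⁻ term: 0.01025·111.8^0.27·exp(0.036·73+0.049·-9.8) = 0.3137
  sum: 0.08778 + 0.3137 → r_corr = 0.4015 μm/a
Convert to mass loss: 0.4015 μm/a × 8.96 g/cm³ = 3.598 g·m⁻²·a⁻¹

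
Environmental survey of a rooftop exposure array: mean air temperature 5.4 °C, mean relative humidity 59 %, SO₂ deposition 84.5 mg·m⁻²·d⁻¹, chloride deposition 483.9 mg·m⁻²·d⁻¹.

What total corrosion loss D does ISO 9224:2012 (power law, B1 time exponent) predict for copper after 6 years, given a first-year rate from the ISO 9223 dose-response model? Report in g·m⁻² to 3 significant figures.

D(6) = 26.6 g·m⁻²

copper: f(T) = +0.126·(T−10) [T≤10 °C] = -0.5796
  SO₂ term: 0.0053·84.5^0.26·exp(0.059·59-0.5796) = 0.3057
  Cl⁻ term: 0.01025·483.9^0.27·exp(0.036·59+0.049·5.4) = 0.5929
  r_corr = 0.3057 + 0.5929 = 0.8986 μm/a
Long-term exponent b (ISO 9224 Table 2, B1) = 0.667
  D(6) = 0.8986 × 6^0.667 = 0.8986 × 3.304 = 2.969 μm
  Mass loss = 2.969 μm × 8.96 g/cm³ = 26.6 g·m⁻²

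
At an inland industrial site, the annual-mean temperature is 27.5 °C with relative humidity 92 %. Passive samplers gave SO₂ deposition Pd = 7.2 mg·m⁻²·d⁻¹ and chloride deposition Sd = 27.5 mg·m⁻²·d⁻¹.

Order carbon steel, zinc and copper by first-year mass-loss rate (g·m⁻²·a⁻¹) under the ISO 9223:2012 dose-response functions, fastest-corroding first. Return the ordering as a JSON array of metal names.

carbon steel: f(T) = -0.054·(T−10) [T>10 °C] = -0.9450
  SO₂ term: 1.77·7.2^0.52·exp(0.02·92-0.9450) = 12.09
  Sd branch = 0.102·Sd^0.62·e^(0.033·RH+0.04·T) = 49.8 μm/a
  r_corr = 12.09 + 49.8 = 61.89 μm/a
  mass loss = 61.89 μm/a × 7.85 g/cm³ = 485.8 g·m⁻²·a⁻¹
zinc: temperature factor f = -0.071·(17.5) = -1.2425
  Pd branch = 0.0129·Pd^0.44·e^(0.046·RH+f) = 0.6111 μm/a
  Sd branch = 0.0175·Sd^0.57·e^(0.008·RH+0.085·T) = 2.502 μm/a
  sum: 0.6111 + 2.502 → r_corr = 3.113 μm/a
  mass loss = 3.113 μm/a × 7.14 g/cm³ = 22.23 g·m⁻²·a⁻¹
copper: f(T) = -0.080·(T−10) [T>10 °C] = -1.4000
  SO₂ term: 0.0053·7.2^0.26·exp(0.059·92-1.4000) = 0.4972
  Sd branch = 0.01025·Sd^0.27·e^(0.036·RH+0.049·T) = 2.648 μm/a
  r_corr = 0.4972 + 2.648 = 3.145 μm/a
  mass loss = 3.145 μm/a × 8.96 g/cm³ = 28.18 g·m⁻²·a⁻¹
Ordering by g·m⁻²·a⁻¹: carbon steel (486) > copper (28.2) > zinc (22.2)

["carbon steel", "copper", "zinc"]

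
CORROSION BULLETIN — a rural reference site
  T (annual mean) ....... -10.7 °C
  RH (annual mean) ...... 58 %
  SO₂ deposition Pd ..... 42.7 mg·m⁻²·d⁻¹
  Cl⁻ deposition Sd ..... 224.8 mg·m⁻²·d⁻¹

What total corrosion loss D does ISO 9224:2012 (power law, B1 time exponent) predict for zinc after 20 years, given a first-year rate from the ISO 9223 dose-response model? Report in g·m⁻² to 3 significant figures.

D(20) = 56.0 g·m⁻²

zinc: f(T) = +0.038·(T−10) [T≤10 °C] = -0.7866
  Pd branch = 0.0129·Pd^0.44·e^(0.046·RH+f) = 0.4416 μm/a
  Cl⁻ term: 0.0175·224.8^0.57·exp(0.008·58+0.085·-10.7) = 0.2455
  r_corr = 0.4416 + 0.2455 = 0.6871 μm/a
Power-law: D(20) = r_corr · 20^0.813
  D(20) = 0.6871 × 20^0.813 = 0.6871 × 11.42 = 7.849 μm
  Mass loss = 7.849 μm × 7.14 g/cm³ = 56.04 g·m⁻²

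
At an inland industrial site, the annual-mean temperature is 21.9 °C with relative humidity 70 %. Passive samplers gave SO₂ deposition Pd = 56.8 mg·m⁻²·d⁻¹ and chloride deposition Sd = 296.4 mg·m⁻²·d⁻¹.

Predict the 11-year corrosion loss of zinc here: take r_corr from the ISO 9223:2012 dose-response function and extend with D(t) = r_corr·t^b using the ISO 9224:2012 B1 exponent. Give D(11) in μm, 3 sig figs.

zinc: T>10 °C ⇒ hinge -0.071·(21.9−10) = -0.8449
  SO₂ term: 0.0129·56.8^0.44·exp(0.046·70-0.8449) = 0.8203
  Sd branch = 0.0175·Sd^0.57·e^(0.008·RH+0.085·T) = 5.054 μm/a
  r_corr = 0.8203 + 5.054 = 5.875 μm/a
Power-law: D(11) = r_corr · 11^0.813
  D(11) = 5.875 × 11^0.813 = 5.875 × 7.025 = 41.27 μm

D(11) = 41.3 μm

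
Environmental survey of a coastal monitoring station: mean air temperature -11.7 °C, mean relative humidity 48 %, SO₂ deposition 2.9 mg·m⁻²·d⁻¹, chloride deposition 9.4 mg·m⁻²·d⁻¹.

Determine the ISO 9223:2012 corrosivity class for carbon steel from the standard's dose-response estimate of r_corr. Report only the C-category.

carbon steel: f(T) = +0.150·(T−10) [T≤10 °C] = -3.2550
  sulphur-dioxide contribution → 0.3103 μm/a
  chloride contribution → 1.249 μm/a
  total first-year rate 1.559 μm/a
Category bounds: 1.3…25 μm/a bracket r_corr ⇒ C2

C2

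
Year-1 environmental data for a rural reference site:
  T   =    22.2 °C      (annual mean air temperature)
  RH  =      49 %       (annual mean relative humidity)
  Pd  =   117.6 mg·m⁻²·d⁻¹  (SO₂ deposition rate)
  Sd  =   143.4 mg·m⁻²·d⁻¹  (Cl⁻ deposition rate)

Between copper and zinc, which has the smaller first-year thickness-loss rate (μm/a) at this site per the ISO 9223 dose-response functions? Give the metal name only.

copper

copper: T>10 °C ⇒ hinge -0.080·(22.2−10) = -0.9760
  Pd branch = 0.0053·Pd^0.26·e^(0.059·RH+f) = 0.1242 μm/a
  Cl⁻ term: 0.01025·143.4^0.27·exp(0.036·49+0.049·22.2) = 0.6784
  sum: 0.1242 + 0.6784 → r_corr = 0.8027 μm/a
zinc: f(T) = -0.071·(T−10) [T>10 °C] = -0.8662
  SO₂ term: 0.0129·117.6^0.44·exp(0.046·49-0.8662) = 0.421
  Sd branch = 0.0175·Sd^0.57·e^(0.008·RH+0.085·T) = 2.898 μm/a
  r_corr = 0.421 + 2.898 = 3.319 μm/a
Ordering by μm/a: zinc (3.32) > copper (0.803)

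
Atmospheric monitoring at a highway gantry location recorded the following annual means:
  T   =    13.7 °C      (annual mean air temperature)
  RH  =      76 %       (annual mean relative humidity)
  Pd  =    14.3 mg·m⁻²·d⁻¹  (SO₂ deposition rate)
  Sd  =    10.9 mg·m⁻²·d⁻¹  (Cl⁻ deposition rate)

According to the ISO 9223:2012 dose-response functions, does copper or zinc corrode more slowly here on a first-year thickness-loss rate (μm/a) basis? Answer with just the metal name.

copper: temperature factor f = -0.080·(3.7) = -0.2960
  Pd branch = 0.0053·Pd^0.26·e^(0.059·RH+f) = 0.6974 μm/a
  Cl⁻ term: 0.01025·10.9^0.27·exp(0.036·76+0.049·13.7) = 0.5897
  sum: 0.6974 + 0.5897 → r_corr = 1.287 μm/a
zinc: f(T) = -0.071·(T−10) [T>10 °C] = -0.2627
  Pd branch = 0.0129·Pd^0.44·e^(0.046·RH+f) = 1.055 μm/a
  Cl⁻ term: 0.0175·10.9^0.57·exp(0.008·76+0.085·13.7) = 0.4019
  r_corr = 1.055 + 0.4019 = 1.457 μm/a
Ordering by μm/a: zinc (1.46) > copper (1.29)

copper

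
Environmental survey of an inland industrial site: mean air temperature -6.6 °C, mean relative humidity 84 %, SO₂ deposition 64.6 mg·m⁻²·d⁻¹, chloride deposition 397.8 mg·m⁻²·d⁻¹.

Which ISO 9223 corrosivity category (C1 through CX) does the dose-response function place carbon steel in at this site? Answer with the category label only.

C4

carbon steel: f(T) = +0.150·(T−10) [T≤10 °C] = -2.4900
  sulphur-dioxide contribution → 6.879 μm/a
  chloride contribution → 51.24 μm/a
  total first-year rate 58.12 μm/a
Category bounds: 50…80 μm/a bracket r_corr ⇒ C4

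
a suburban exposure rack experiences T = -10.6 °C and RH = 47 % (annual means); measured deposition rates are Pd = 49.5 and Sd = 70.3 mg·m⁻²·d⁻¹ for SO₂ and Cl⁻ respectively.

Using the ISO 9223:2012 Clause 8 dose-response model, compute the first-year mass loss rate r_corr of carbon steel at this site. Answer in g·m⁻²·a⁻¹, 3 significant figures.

carbon steel: T≤10 °C ⇒ hinge +0.150·(-10.6−10) = -3.0900
  sulphur-dioxide contribution → 1.568 μm/a
  chloride contribution → 4.397 μm/a
  total first-year rate 5.965 μm/a
Convert to mass loss: 5.965 μm/a × 7.85 g/cm³ = 46.83 g·m⁻²·a⁻¹

r_corr = 46.8 g·m⁻²·a⁻¹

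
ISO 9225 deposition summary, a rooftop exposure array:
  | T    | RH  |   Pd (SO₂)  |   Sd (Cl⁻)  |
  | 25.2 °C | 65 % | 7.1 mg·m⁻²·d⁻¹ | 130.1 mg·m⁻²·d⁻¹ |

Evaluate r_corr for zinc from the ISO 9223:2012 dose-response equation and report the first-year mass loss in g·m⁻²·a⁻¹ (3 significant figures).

r_corr = 30.2 g·m⁻²·a⁻¹

zinc: f(T) = -0.071·(T−10) [T>10 °C] = -1.0792
  Pd branch = 0.0129·Pd^0.44·e^(0.046·RH+f) = 0.2065 μm/a
  Cl⁻ term: 0.0175·130.1^0.57·exp(0.008·65+0.085·25.2) = 4.02
  sum: 0.2065 + 4.02 → r_corr = 4.227 μm/a
Convert to mass loss: 4.227 μm/a × 7.14 g/cm³ = 30.18 g·m⁻²·a⁻¹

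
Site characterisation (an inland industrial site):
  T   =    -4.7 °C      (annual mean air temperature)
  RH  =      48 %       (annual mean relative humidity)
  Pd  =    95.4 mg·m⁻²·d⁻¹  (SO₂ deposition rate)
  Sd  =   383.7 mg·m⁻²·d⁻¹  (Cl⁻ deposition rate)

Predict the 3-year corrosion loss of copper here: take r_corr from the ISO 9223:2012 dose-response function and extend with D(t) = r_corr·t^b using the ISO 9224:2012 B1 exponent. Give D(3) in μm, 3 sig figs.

D(3) = 0.572 μm

copper: f(T) = +0.126·(T−10) [T≤10 °C] = -1.8522
  sulphur-dioxide contribution → 0.04618 μm/a
  chloride contribution → 0.2285 μm/a
  ⇒ r_corr(copper) = 0.2747 μm/a
Power-law: D(3) = r_corr · 3^0.667
  D(3) = 0.2747 × 3^0.667 = 0.2747 × 2.081 = 0.5715 μm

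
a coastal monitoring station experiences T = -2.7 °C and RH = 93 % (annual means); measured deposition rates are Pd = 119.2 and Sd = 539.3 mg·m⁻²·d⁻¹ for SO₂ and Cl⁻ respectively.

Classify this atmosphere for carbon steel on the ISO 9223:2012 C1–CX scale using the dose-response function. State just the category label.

carbon steel: T≤10 °C ⇒ hinge +0.150·(-2.7−10) = -1.9050
  Pd branch = 1.77·Pd^0.52·e^(0.02·RH+f) = 20.33 μm/a
  Sd branch = 0.102·Sd^0.62·e^(0.033·RH+0.04·T) = 97.34 μm/a
  sum: 20.33 + 97.34 → r_corr = 117.7 μm/a
ISO 9223 Table 2 (carbon steel): 80 < 118 ≤ 200 μm/a ⇒ C5

C5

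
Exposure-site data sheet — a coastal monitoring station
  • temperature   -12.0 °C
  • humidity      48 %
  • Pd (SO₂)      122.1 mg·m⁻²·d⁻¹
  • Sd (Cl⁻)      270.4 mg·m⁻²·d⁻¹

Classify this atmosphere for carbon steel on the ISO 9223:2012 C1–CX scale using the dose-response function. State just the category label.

carbon steel: T≤10 °C ⇒ hinge +0.150·(-12.0−10) = -3.3000
  sulphur-dioxide contribution → 2.074 μm/a
  chloride contribution → 9.906 μm/a
  ⇒ r_corr(carbon steel) = 11.98 μm/a
12 μm/a falls in (1.3, 25] for carbon steel → category C2

C2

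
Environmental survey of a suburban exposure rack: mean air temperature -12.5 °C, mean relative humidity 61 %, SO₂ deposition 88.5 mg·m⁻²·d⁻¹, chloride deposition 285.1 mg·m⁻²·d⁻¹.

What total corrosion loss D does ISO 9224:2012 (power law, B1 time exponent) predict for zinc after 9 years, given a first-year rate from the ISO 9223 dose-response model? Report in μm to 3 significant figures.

zinc: f(T) = +0.038·(T−10) [T≤10 °C] = -0.8550
  SO₂ term: 0.0129·88.5^0.44·exp(0.046·61-0.8550) = 0.6525
  Cl⁻ term: 0.0175·285.1^0.57·exp(0.008·61+0.085·-12.5) = 0.2471
  sum: 0.6525 + 0.2471 → r_corr = 0.8996 μm/a
ISO 9224: D(t) = r_corr · t^b with b = 0.813 (zinc, B1)
  D(9) = 0.8996 × 9^0.813 = 0.8996 × 5.968 = 5.368 μm

D(9) = 5.37 μm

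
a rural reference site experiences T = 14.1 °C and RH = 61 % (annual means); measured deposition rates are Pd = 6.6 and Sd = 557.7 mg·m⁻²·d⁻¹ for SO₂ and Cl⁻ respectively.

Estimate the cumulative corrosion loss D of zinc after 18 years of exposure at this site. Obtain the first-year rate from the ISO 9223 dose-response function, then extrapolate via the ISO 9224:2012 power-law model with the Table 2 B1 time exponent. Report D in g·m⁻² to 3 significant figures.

zinc: temperature factor f = -0.071·(4.1) = -0.2911
  sulphur-dioxide contribution → 0.3659 μm/a
  chloride contribution → 3.475 μm/a
  total first-year rate 3.841 μm/a
ISO 9224: D(t) = r_corr · t^b with b = 0.813 (zinc, B1)
  D(18) = 3.841 × 18^0.813 = 3.841 × 10.48 = 40.27 μm
  Mass loss = 40.27 μm × 7.14 g/cm³ = 287.5 g·m⁻²

D(18) = 288 g·m⁻²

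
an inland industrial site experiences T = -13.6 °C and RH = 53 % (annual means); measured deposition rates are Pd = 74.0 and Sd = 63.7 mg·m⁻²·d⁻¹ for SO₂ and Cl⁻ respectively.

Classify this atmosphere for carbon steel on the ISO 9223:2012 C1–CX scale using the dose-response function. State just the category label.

carbon steel: f(T) = +0.150·(T−10) [T≤10 °C] = -3.5400
  SO₂ term: 1.77·74.0^0.52·exp(0.02·53-3.5400) = 1.39
  Cl⁻ term: 0.102·63.7^0.62·exp(0.033·53+0.04·-13.6) = 4.472
  sum: 1.39 + 4.472 → r_corr = 5.862 μm/a
Category bounds: 1.3…25 μm/a bracket r_corr ⇒ C2

C2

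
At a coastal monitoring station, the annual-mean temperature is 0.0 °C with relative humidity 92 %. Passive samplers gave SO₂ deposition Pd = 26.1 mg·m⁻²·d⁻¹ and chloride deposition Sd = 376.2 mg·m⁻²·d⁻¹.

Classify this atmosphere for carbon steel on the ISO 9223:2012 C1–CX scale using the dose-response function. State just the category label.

C5

carbon steel: f(T) = +0.150·(T−10) [T≤10 °C] = -1.5000
  sulphur-dioxide contribution → 13.56 μm/a
  chloride contribution → 83.92 μm/a
  total first-year rate 97.48 μm/a
Category bounds: 80…200 μm/a bracket r_corr ⇒ C5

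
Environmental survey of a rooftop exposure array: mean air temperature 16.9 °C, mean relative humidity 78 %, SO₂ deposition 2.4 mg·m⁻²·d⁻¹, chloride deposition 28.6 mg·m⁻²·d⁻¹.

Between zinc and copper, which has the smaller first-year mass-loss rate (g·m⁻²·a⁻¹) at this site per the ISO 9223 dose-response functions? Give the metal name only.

zinc: T>10 °C ⇒ hinge -0.071·(16.9−10) = -0.4899
  sulphur-dioxide contribution → 0.4201 μm/a
  chloride contribution → 0.929 μm/a
  ⇒ r_corr(zinc) = 1.349 μm/a
  mass loss = 1.349 μm/a × 7.14 g/cm³ = 9.633 g·m⁻²·a⁻¹
copper: T>10 °C ⇒ hinge -0.080·(16.9−10) = -0.5520
  sulphur-dioxide contribution → 0.382 μm/a
  chloride contribution → 0.9618 μm/a
  ⇒ r_corr(copper) = 1.344 μm/a
  mass loss = 1.344 μm/a × 8.96 g/cm³ = 12.04 g·m⁻²·a⁻¹
Ordering by g·m⁻²·a⁻¹: copper (12) > zinc (9.63)

zinc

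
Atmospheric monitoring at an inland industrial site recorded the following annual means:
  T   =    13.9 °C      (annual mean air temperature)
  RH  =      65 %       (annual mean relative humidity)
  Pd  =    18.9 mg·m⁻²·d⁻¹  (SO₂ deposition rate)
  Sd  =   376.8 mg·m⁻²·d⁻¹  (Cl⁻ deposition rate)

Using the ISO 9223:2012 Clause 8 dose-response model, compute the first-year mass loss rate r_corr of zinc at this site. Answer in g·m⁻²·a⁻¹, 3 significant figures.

r_corr = 25.2 g·m⁻²·a⁻¹

zinc: T>10 °C ⇒ hinge -0.071·(13.9−10) = -0.2769
  Pd branch = 0.0129·Pd^0.44·e^(0.046·RH+f) = 0.7088 μm/a
  Cl⁻ term: 0.0175·376.8^0.57·exp(0.008·65+0.085·13.9) = 2.821
  sum: 0.7088 + 2.821 → r_corr = 3.53 μm/a
Convert to mass loss: 3.53 μm/a × 7.14 g/cm³ = 25.2 g·m⁻²·a⁻¹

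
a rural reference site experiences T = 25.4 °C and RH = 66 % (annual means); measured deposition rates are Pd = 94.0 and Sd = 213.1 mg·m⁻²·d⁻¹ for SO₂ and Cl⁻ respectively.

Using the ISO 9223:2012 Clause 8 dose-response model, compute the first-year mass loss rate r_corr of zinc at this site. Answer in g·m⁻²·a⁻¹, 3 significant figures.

r_corr = 43.7 g·m⁻²·a⁻¹

zinc: temperature factor f = -0.071·(15.4) = -1.0934
  SO₂ term: 0.0129·94.0^0.44·exp(0.046·66-1.0934) = 0.6644
  Cl⁻ term: 0.0175·213.1^0.57·exp(0.008·66+0.085·25.4) = 5.461
  r_corr = 0.6644 + 5.461 = 6.125 μm/a
Convert to mass loss: 6.125 μm/a × 7.14 g/cm³ = 43.74 g·m⁻²·a⁻¹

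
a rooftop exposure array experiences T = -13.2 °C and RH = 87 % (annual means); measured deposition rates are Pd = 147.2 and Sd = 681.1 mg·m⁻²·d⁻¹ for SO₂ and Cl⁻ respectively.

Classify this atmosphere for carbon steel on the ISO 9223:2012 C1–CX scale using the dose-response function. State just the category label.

carbon steel: T≤10 °C ⇒ hinge +0.150·(-13.2−10) = -3.4800
  Pd branch = 1.77·Pd^0.52·e^(0.02·RH+f) = 4.165 μm/a
  Cl⁻ term: 0.102·681.1^0.62·exp(0.033·87+0.04·-13.2) = 60.64
  r_corr = 4.165 + 60.64 = 64.8 μm/a
ISO 9223 Table 2 (carbon steel): 50 < 64.8 ≤ 80 μm/a ⇒ C4

C4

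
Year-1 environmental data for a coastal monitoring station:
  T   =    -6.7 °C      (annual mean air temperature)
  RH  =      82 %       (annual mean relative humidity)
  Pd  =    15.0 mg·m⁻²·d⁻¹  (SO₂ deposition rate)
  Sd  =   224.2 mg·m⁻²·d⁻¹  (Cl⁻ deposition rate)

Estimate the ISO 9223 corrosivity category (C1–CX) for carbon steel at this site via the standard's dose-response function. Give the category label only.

carbon steel: temperature factor f = +0.150·(-16.7) = -2.5050
  Pd branch = 1.77·Pd^0.52·e^(0.02·RH+f) = 3.047 μm/a
  Cl⁻ term: 0.102·224.2^0.62·exp(0.033·82+0.04·-6.7) = 33.48
  r_corr = 3.047 + 33.48 = 36.53 μm/a
Category bounds: 25…50 μm/a bracket r_corr ⇒ C3

C3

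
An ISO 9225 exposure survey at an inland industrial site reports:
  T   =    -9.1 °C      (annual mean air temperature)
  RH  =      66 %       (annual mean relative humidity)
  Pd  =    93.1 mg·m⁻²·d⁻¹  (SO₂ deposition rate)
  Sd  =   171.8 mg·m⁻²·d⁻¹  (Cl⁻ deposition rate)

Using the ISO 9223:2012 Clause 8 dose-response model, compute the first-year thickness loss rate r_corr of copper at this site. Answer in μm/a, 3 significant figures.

r_corr = 0.360 μm/a

copper: temperature factor f = +0.126·(-19.1) = -2.4066
  Pd branch = 0.0053·Pd^0.26·e^(0.059·RH+f) = 0.07624 μm/a
  Cl⁻ term: 0.01025·171.8^0.27·exp(0.036·66+0.049·-9.1) = 0.2834
  sum: 0.07624 + 0.2834 → r_corr = 0.3596 μm/a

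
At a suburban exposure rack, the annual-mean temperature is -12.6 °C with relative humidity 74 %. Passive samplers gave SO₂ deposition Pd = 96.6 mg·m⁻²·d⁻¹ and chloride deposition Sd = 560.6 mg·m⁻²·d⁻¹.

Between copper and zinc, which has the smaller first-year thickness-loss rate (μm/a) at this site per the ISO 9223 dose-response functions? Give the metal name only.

copper

copper: temperature factor f = +0.126·(-22.6) = -2.8476
  Pd branch = 0.0053·Pd^0.26·e^(0.059·RH+f) = 0.0794 μm/a
  Sd branch = 0.01025·Sd^0.27·e^(0.036·RH+0.049·T) = 0.4382 μm/a
  sum: 0.0794 + 0.4382 → r_corr = 0.5176 μm/a
zinc: f(T) = +0.038·(T−10) [T≤10 °C] = -0.8588
  SO₂ term: 0.0129·96.6^0.44·exp(0.046·74-0.8588) = 1.228
  Sd branch = 0.0175·Sd^0.57·e^(0.008·RH+0.085·T) = 0.3997 μm/a
  sum: 1.228 + 0.3997 → r_corr = 1.628 μm/a
Ordering by μm/a: zinc (1.63) > copper (0.518)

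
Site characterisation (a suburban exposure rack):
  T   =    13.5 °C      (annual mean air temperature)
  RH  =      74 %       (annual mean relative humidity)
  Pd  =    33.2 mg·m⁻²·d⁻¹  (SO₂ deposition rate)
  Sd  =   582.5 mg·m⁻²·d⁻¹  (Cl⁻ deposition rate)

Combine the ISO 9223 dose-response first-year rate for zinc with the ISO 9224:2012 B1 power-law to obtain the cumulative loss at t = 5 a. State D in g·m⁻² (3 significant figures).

zinc: f(T) = -0.071·(T−10) [T>10 °C] = -0.2485
  SO₂ term: 0.0129·33.2^0.44·exp(0.046·74-0.2485) = 1.414
  Cl⁻ term: 0.0175·582.5^0.57·exp(0.008·74+0.085·13.5) = 3.756
  r_corr = 1.414 + 3.756 = 5.169 μm/a
ISO 9224: D(t) = r_corr · t^b with b = 0.813 (zinc, B1)
  D(5) = 5.169 × 5^0.813 = 5.169 × 3.701 = 19.13 μm
  Mass loss = 19.13 μm × 7.14 g/cm³ = 136.6 g·m⁻²

D(5) = 137 g·m⁻²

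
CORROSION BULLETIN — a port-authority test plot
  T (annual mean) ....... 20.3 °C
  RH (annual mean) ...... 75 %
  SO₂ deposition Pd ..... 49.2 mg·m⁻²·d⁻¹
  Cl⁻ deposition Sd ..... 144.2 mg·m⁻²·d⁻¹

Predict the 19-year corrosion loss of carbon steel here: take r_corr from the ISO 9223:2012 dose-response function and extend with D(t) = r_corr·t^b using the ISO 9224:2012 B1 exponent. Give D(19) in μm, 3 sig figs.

carbon steel: temperature factor f = -0.054·(10.3) = -0.5562
  Pd branch = 1.77·Pd^0.52·e^(0.02·RH+f) = 34.49 μm/a
  Cl⁻ term: 0.102·144.2^0.62·exp(0.033·75+0.04·20.3) = 59.52
  sum: 34.49 + 59.52 → r_corr = 94.01 μm/a
Long-term exponent b (ISO 9224 Table 2, B1) = 0.523
  D(19) = 94.01 × 19^0.523 = 94.01 × 4.664 = 438.5 μm

D(19) = 439 μm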